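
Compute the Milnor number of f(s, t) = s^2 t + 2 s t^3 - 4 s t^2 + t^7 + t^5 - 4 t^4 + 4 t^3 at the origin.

8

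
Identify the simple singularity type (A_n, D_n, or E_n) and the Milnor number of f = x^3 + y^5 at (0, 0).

Type E8, Milnor number mu = 8.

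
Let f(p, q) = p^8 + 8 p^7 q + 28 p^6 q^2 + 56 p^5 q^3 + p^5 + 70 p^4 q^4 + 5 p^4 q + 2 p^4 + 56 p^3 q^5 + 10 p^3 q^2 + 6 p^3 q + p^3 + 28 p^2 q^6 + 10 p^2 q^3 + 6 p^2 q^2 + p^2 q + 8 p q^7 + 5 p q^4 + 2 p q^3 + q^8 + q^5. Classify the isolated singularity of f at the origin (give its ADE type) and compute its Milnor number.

Type D_{9}, Milnor number mu = 9.

The Hessian of f at 0 has rank 0. Corank 2; j^3 = p^2*(p + q) has shape L^2 M (L != M), so D-series; mu = 9 gives D_9.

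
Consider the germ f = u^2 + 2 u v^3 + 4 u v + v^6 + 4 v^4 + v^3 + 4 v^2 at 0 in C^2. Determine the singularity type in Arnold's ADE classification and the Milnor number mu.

Type A_2, Milnor number mu = 2.

The Hessian of f at 0 is [[2, 4], [4, 8]] with rank 1, so corank 1. A Groebner basis of the Jacobian ideal J(f) in C{u,v} is {v^2, u + 2*v}; counting standard monomials gives mu = 2. Corank 1: A-series; mu = 2 gives A_2.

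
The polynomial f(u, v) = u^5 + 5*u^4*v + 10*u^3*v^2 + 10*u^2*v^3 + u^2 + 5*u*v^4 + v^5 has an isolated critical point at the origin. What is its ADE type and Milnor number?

The Hessian of f at 0 is [[2, 0], [0, 0]] with rank 1, so corank 1. A Groebner basis of the Jacobian ideal J(f) in C{u,v} is {v^4, u}; counting standard monomials gives mu = 4. Corank 1: A-series; mu = 4 gives A_4.

Type A_4, Milnor number mu = 4.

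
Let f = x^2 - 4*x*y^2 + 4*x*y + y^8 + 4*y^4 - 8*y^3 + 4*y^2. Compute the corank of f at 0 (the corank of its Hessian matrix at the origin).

Hessian at 0 has rank 1.

1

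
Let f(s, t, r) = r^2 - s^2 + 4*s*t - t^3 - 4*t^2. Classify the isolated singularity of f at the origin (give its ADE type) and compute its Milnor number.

Type A_2, Milnor number mu = 2.

The Hessian of f at 0 has rank 2. Corank 1: A-series; mu = 2 gives A_2.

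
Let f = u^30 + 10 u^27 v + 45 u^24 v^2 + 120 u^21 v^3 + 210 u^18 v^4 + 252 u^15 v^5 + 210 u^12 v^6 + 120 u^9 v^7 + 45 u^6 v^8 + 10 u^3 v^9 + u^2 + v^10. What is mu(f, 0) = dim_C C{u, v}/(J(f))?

The Hessian of f at 0 has rank 1. Corank 1: A-series; mu = 9 gives A_9.

9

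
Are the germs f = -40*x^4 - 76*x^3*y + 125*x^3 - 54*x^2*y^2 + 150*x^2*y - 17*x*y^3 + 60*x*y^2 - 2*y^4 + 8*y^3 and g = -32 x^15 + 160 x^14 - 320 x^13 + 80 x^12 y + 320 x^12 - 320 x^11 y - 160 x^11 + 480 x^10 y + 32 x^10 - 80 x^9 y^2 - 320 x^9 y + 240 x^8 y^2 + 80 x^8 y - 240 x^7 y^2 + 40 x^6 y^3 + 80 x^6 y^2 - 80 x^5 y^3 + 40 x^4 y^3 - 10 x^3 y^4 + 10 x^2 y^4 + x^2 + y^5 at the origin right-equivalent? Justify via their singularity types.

No.

The Hessian of f at 0 is [[0, 0], [0, 0]] with rank 0, so corank 2. A Groebner basis of the Jacobian ideal J(f) in C{x,y} is {1171875*x^2/4 + 234375*x*y + y^4 - 125*y^3/4 + 46875*y^2, x^3 - 675*x^2/2 - 270*x*y + y^3/10 - 54*y^2, x^2*y + 2125*x^2/4 + 425*x*y - 13*y^3/60 + 85*y^2, -625*x^2 + x*y^2 - 500*x*y + 7*y^3/15 - 100*y^2}; counting standard monomials gives mu = 7. Corank 2; j^3 = (5*x + 2*y)^3 is a perfect cube, so E-series; the 4-jet and mu = 7 give E_7. The Hessian of g at 0 is [[2, 0], [0, 0]] with rank 1, so corank 1. A Groebner basis of the Jacobian ideal J(g) in C{x,y} is {y^4, x}; counting standard monomials gives mu = 4. Corank 1: A-series; mu = 4 gives A_4. f is E_7 but g is A_4, hence not right-equivalent.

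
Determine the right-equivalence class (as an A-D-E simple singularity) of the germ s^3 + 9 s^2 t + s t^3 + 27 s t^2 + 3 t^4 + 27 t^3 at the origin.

E7

The Hessian of f at 0 has rank 0. Corank 2; j^3 = (s + 3*t)^3 is a perfect cube, so E-series; the 4-jet and mu = 7 give E_7.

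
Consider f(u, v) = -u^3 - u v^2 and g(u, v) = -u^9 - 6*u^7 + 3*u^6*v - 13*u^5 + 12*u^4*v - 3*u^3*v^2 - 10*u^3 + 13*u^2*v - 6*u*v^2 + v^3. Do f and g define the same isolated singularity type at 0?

The Hessian of f at 0 has rank 0. Corank 2; j^3 = -u*(u^2 + v^2) splits into three distinct lines over C (the quadratic factor has nonzero discriminant), so D_4. The Hessian of g at 0 has rank 0. Corank 2; j^3 = -(2*u - v)*(5*u^2 - 4*u*v + v^2) splits into three distinct lines over C (the quadratic factor has nonzero discriminant), so D_4. Both have type D_4, hence right-equivalent.

Yes.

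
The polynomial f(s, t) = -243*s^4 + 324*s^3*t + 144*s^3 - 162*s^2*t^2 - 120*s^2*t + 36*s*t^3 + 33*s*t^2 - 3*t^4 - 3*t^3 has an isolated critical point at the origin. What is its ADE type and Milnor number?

The Hessian of f at 0 has rank 0. Corank 2; j^3 = 3*(3*s - t)*(4*s - t)^2 has shape L^2 M (L != M), so D-series; mu = 5 gives D_5.

Type D5, Milnor number mu = 5.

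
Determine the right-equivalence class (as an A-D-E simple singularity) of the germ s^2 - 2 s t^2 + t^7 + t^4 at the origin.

The Hessian of f at 0 has rank 1. Corank 1: A-series; mu = 6 gives A_6.

A_{6}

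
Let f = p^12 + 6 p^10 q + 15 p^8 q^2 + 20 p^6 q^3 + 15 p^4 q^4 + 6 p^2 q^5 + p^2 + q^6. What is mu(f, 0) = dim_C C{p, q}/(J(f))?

5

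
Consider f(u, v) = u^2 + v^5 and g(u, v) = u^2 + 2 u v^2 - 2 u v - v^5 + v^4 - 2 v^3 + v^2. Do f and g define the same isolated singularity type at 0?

The Hessian of f at 0 has rank 1. Corank 1: A-series; mu = 4 gives A_4. The Hessian of g at 0 has rank 1. Corank 1: A-series; mu = 4 gives A_4. Both have type A_4, hence right-equivalent.

Yes.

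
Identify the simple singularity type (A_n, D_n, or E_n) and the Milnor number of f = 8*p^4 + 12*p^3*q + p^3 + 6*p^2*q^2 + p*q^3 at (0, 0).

Type E_7, Milnor number mu = 7.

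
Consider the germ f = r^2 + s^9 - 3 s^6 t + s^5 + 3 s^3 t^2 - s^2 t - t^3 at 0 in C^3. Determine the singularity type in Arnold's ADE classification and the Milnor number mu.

Type D_{4}, Milnor number mu = 4.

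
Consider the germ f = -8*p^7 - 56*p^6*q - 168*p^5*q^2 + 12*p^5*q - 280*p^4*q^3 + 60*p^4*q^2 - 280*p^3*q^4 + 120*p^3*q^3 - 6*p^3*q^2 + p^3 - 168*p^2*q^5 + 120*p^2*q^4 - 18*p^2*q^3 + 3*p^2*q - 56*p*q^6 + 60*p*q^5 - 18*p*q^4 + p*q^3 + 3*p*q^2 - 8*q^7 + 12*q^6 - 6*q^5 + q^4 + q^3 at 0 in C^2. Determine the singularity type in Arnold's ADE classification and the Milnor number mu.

Type E_{7}, Milnor number mu = 7.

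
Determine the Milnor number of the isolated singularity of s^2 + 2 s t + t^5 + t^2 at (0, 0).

4

The Hessian of f at 0 is [[2, 2], [2, 2]] with rank 1, so corank 1. A Groebner basis of the Jacobian ideal J(f) in C{s,t} is {t^4, s + t}; counting standard monomials gives mu = 4. Corank 1: A-series; mu = 4 gives A_4.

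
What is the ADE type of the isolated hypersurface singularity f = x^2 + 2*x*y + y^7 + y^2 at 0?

The Hessian of f at 0 is [[2, 2], [2, 2]] with rank 1, so corank 1. A Groebner basis of the Jacobian ideal J(f) in C{x,y} is {y^6, x + y}; counting standard monomials gives mu = 6. Corank 1: A-series; mu = 6 gives A_6.

A_{6}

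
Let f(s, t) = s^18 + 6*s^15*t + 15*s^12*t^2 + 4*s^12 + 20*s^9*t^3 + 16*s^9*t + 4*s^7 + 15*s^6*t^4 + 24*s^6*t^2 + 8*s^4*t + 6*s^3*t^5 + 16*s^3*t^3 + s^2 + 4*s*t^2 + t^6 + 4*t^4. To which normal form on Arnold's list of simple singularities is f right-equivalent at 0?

A_{5}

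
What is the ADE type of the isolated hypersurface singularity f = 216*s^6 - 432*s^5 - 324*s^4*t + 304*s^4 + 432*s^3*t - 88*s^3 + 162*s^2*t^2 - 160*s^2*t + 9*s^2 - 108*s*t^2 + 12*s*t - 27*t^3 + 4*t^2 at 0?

The Hessian of f at 0 is [[18, 12], [12, 8]] with rank 1, so corank 1. A Groebner basis of the Jacobian ideal J(f) in C{s,t} is {t^2, s + 2*t/3}; counting standard monomials gives mu = 2. Corank 1: A-series; mu = 2 gives A_2.

A2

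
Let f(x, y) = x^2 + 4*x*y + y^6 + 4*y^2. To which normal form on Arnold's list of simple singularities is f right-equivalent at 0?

A5

The Hessian of f at 0 is [[2, 4], [4, 8]] with rank 1, so corank 1. A Groebner basis of the Jacobian ideal J(f) in C{x,y} is {y^5, x + 2*y}; counting standard monomials gives mu = 5. Corank 1: A-series; mu = 5 gives A_5.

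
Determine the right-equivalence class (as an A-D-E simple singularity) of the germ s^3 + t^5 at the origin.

E_{8}

The Hessian of f at 0 has rank 0. Corank 2; j^3 = s^3 is a perfect cube, so E-series; the 5-jet and mu = 8 give E_8.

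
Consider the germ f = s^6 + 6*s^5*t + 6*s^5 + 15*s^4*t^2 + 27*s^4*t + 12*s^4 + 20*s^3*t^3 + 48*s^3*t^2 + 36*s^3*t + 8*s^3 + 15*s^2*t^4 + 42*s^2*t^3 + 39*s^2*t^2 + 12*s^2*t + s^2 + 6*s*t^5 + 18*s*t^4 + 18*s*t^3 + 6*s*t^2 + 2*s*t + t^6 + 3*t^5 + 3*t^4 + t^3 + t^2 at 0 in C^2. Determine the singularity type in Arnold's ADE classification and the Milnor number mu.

Type A2, Milnor number mu = 2.

The Hessian of f at 0 is [[2, 2], [2, 2]] with rank 1, so corank 1. A Groebner basis of the Jacobian ideal J(f) in C{s,t} is {t^2, s + t}; counting standard monomials gives mu = 2. Corank 1: A-series; mu = 2 gives A_2.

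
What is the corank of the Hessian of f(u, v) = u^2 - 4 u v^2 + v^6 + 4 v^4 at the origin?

Hessian at 0 has rank 1.

1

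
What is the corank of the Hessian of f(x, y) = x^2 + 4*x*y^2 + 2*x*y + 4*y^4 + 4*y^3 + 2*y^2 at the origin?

Hessian at 0 has rank 2.

0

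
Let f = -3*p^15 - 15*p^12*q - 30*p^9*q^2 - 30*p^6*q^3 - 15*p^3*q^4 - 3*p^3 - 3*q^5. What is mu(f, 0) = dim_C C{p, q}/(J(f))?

The Hessian of f at 0 has rank 0. Corank 2; j^3 = -3*p^3 is a perfect cube, so E-series; the 5-jet and mu = 8 give E_8.

8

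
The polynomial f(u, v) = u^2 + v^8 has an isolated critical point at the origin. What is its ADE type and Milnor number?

The Hessian of f at 0 has rank 1. Corank 1: A-series; mu = 7 gives A_7.

Type A_7, Milnor number mu = 7.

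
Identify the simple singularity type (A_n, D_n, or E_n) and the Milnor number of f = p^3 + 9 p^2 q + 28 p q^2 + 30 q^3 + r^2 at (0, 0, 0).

Type D4, Milnor number mu = 4.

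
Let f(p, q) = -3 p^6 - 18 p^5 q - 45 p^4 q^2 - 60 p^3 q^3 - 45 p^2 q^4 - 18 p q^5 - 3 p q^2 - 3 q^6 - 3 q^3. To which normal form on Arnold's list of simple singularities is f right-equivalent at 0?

D_{7}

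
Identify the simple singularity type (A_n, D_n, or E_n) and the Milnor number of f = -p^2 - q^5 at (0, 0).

Type A_{4}, Milnor number mu = 4.

The Hessian of f at 0 has rank 1. Corank 1: A-series; mu = 4 gives A_4.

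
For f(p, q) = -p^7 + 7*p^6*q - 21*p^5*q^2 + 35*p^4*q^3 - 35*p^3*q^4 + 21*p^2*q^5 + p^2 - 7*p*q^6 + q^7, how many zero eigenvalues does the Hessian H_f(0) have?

Hessian at 0 has rank 1.

1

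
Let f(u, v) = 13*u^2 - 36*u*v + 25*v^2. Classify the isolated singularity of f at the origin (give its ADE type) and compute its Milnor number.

Type A_1, Milnor number mu = 1.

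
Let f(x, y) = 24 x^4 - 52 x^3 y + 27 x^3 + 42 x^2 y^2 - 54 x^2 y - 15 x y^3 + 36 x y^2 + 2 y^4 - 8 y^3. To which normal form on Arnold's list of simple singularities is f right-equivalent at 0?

E_{7}

The Hessian of f at 0 is [[0, 0], [0, 0]] with rank 0, so corank 2. A Groebner basis of the Jacobian ideal J(f) in C{x,y} is {19683*x^2/4 - 6561*x*y + y^4 + 27*y^3/4 + 2187*y^2, x^3 + 189*x^2/2 - 126*x*y - y^3/6 + 42*y^2, x^2*y + 405*x^2/4 - 135*x*y - 11*y^3/36 + 45*y^2, 81*x^2 + x*y^2 - 108*x*y - 5*y^3/9 + 36*y^2}; counting standard monomials gives mu = 7. Corank 2; j^3 = (3*x - 2*y)^3 is a perfect cube, so E-series; the 4-jet and mu = 7 give E_7.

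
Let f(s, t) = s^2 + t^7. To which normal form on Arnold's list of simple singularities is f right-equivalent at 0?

A_6

The Hessian of f at 0 is [[2, 0], [0, 0]] with rank 1, so corank 1. A Groebner basis of the Jacobian ideal J(f) in C{s,t} is {t^6, s}; counting standard monomials gives mu = 6. Corank 1: A-series; mu = 6 gives A_6.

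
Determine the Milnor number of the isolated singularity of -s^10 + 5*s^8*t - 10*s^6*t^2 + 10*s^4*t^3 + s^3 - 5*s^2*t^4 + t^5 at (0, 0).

The Hessian of f at 0 is [[0, 0], [0, 0]] with rank 0, so corank 2. A Groebner basis of the Jacobian ideal J(f) in C{s,t} is {t^4, s^2}; counting standard monomials gives mu = 8. Corank 2; j^3 = s^3 is a perfect cube, so E-series; the 5-jet and mu = 8 give E_8.

8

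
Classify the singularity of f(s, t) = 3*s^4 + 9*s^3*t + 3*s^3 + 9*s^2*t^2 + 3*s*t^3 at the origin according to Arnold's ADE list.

E7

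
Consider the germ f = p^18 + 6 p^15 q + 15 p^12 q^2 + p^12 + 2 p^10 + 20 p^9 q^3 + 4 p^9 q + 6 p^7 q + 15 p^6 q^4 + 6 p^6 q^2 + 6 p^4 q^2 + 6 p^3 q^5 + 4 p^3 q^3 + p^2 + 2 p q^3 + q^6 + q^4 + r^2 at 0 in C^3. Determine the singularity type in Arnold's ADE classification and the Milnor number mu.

Type A_3, Milnor number mu = 3.

The Hessian of f at 0 has rank 2. Corank 1: A-series; mu = 3 gives A_3.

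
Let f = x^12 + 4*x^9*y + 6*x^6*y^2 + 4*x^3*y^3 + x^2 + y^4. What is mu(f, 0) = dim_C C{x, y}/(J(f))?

The Hessian of f at 0 has rank 1. Corank 1: A-series; mu = 3 gives A_3.

3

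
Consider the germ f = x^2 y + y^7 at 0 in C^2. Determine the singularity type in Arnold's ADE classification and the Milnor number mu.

Type D_8, Milnor number mu = 8.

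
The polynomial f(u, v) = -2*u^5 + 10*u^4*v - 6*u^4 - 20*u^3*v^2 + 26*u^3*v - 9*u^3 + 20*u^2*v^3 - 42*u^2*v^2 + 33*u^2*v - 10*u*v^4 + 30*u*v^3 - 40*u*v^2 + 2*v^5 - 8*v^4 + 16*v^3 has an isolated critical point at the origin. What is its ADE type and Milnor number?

The Hessian of f at 0 has rank 0. Corank 2; j^3 = -(u - v)*(3*u - 4*v)^2 has shape L^2 M (L != M), so D-series; mu = 6 gives D_6.

Type D_{6}, Milnor number mu = 6.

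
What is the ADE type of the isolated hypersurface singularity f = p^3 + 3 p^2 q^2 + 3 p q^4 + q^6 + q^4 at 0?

The Hessian of f at 0 has rank 0. Corank 2; j^3 = p^3 is a perfect cube, so E-series; the 4-jet and mu = 6 give E_6.

E_{6}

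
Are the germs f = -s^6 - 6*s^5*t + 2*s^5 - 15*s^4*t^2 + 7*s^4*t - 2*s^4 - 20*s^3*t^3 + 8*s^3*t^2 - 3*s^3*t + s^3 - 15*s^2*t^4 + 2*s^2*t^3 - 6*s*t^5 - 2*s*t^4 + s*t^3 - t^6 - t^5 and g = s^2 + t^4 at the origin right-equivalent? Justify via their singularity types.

No.

The Hessian of f at 0 has rank 0. Corank 2; j^3 = s^3 is a perfect cube, so E-series; the 4-jet and mu = 7 give E_7. The Hessian of g at 0 has rank 1. Corank 1: A-series; mu = 3 gives A_3. f is E_7 but g is A_3, hence not right-equivalent.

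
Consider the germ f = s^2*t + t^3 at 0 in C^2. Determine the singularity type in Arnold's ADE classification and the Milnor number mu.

The Hessian of f at 0 is [[0, 0], [0, 0]] with rank 0, so corank 2. A Groebner basis of the Jacobian ideal J(f) in C{s,t} is {t^3, s^2 + 3*t^2, s*t}; counting standard monomials gives mu = 4. Corank 2; j^3 = t*(s^2 + t^2) splits into three distinct lines over C (the quadratic factor has nonzero discriminant), so D_4.

Type D_{4}, Milnor number mu = 4.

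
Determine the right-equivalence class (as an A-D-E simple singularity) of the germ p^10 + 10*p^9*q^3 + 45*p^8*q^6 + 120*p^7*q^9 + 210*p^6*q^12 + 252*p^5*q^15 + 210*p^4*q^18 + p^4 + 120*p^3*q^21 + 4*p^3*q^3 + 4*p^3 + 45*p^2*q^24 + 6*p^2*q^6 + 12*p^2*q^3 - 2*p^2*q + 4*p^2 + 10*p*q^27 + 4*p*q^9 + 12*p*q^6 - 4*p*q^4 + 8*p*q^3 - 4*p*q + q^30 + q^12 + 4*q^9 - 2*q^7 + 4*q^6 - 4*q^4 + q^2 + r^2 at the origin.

A9

The Hessian of f at 0 has rank 2. Corank 1: A-series; mu = 9 gives A_9.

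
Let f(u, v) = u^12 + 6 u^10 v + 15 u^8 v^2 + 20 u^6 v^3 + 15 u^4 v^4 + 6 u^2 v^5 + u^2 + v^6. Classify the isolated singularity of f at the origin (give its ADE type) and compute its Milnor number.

The Hessian of f at 0 has rank 1. Corank 1: A-series; mu = 5 gives A_5.

Type A5, Milnor number mu = 5.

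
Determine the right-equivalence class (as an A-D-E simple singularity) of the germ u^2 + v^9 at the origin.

A8

The Hessian of f at 0 is [[2, 0], [0, 0]] with rank 1, so corank 1. A Groebner basis of the Jacobian ideal J(f) in C{u,v} is {v^8, u}; counting standard monomials gives mu = 8. Corank 1: A-series; mu = 8 gives A_8.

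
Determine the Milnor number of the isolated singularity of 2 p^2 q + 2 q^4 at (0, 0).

5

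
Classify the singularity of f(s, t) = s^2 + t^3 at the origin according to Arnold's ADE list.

The Hessian of f at 0 has rank 1. Corank 1: A-series; mu = 2 gives A_2.

A_{2}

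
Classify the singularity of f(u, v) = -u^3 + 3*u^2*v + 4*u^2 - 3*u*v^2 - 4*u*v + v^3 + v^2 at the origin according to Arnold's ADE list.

The Hessian of f at 0 has rank 1. Corank 1: A-series; mu = 2 gives A_2.

A_{2}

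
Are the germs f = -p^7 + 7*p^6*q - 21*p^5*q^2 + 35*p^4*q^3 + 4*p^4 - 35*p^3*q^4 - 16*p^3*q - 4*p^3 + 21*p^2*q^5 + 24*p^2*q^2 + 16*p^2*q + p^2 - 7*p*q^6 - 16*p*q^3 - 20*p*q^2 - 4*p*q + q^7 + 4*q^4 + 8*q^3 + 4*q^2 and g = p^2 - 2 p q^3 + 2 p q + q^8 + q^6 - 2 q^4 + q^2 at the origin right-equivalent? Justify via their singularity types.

No.

The Hessian of f at 0 has rank 1. Corank 1: A-series; mu = 6 gives A_6. The Hessian of g at 0 has rank 1. Corank 1: A-series; mu = 7 gives A_7. f is A_6 but g is A_7, hence not right-equivalent.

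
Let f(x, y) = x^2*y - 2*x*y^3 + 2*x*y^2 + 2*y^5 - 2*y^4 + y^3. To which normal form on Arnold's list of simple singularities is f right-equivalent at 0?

D_{6}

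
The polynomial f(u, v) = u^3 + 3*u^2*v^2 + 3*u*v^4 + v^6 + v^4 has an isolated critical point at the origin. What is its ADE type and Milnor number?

The Hessian of f at 0 is [[0, 0], [0, 0]] with rank 0, so corank 2. A Groebner basis of the Jacobian ideal J(f) in C{u,v} is {u^3, u^2*v, u^2/2 + u*v^2, v^3}; counting standard monomials gives mu = 6. Corank 2; j^3 = u^3 is a perfect cube, so E-series; the 4-jet and mu = 6 give E_6.

Type E_{6}, Milnor number mu = 6.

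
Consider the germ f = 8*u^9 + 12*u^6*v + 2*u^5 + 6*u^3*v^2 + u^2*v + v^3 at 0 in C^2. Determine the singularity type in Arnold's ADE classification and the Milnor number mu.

The Hessian of f at 0 has rank 0. Corank 2; j^3 = v*(u^2 + v^2) splits into three distinct lines over C (the quadratic factor has nonzero discriminant), so D_4.

Type D4, Milnor number mu = 4.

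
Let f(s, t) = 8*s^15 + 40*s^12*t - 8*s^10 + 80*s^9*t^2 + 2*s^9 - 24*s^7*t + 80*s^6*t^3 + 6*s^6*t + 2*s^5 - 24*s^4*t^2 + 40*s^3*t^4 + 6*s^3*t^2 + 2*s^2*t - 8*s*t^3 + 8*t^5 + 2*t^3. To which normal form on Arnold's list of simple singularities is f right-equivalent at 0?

D_4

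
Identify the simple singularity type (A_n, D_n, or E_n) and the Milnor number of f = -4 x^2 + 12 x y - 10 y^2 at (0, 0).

Type A_1, Milnor number mu = 1.

The Hessian of f at 0 is [[-8, 12], [12, -20]] with rank 2, so corank 0. A Groebner basis of the Jacobian ideal J(f) in C{x,y} is {x, y}; counting standard monomials gives mu = 1. Corank 0: nondegenerate Morse point, so A_1.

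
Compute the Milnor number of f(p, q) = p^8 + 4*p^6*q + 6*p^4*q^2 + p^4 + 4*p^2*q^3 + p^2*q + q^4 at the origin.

The Hessian of f at 0 is [[0, 0], [0, 0]] with rank 0, so corank 2. A Groebner basis of the Jacobian ideal J(f) in C{p,q} is {p^3, p^2/4 + q^3, p*q}; counting standard monomials gives mu = 5. Corank 2; j^3 = p^2*q has shape L^2 M (L != M), so D-series; mu = 5 gives D_5.

5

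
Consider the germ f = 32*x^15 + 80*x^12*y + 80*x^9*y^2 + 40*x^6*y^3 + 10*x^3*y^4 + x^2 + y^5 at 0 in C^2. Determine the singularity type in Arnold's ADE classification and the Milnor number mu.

Type A4, Milnor number mu = 4.

The Hessian of f at 0 is [[2, 0], [0, 0]] with rank 1, so corank 1. A Groebner basis of the Jacobian ideal J(f) in C{x,y} is {y^4, x}; counting standard monomials gives mu = 4. Corank 1: A-series; mu = 4 gives A_4.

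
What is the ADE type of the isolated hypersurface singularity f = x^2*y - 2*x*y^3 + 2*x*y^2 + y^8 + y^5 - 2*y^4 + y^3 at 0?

The Hessian of f at 0 is [[0, 0], [0, 0]] with rank 0, so corank 2. A Groebner basis of the Jacobian ideal J(f) in C{x,y} is {x^4 - 6*x^3 - 14*x^2*y - x^2/2 - 21*x*y^2/2 - 7*x*y/2 - 3*y^2, x^3*y + 3*x^3 + 6*x^2*y + x^2/8 + 31*x*y^2/8 + 9*x*y/8 + y^2, -x^3 + x^2*y^2 - x^2*y, -x*y + y^3 - y^2}; counting standard monomials gives mu = 9. Corank 2; j^3 = y*(x + y)^2 has shape L^2 M (L != M), so D-series; mu = 9 gives D_9.

D_{9}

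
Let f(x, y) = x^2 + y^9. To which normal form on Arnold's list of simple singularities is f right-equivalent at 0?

The Hessian of f at 0 is [[2, 0], [0, 0]] with rank 1, so corank 1. A Groebner basis of the Jacobian ideal J(f) in C{x,y} is {y^8, x}; counting standard monomials gives mu = 8. Corank 1: A-series; mu = 8 gives A_8.

A_8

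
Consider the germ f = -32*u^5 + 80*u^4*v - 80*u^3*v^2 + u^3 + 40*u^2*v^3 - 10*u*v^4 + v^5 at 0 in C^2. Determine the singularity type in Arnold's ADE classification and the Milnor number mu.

Type E8, Milnor number mu = 8.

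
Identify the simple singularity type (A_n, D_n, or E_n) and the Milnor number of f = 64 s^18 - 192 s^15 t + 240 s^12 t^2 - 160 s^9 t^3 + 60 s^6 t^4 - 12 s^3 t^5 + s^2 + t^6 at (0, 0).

Type A5, Milnor number mu = 5.

The Hessian of f at 0 is [[2, 0], [0, 0]] with rank 1, so corank 1. A Groebner basis of the Jacobian ideal J(f) in C{s,t} is {t^5, s}; counting standard monomials gives mu = 5. Corank 1: A-series; mu = 5 gives A_5.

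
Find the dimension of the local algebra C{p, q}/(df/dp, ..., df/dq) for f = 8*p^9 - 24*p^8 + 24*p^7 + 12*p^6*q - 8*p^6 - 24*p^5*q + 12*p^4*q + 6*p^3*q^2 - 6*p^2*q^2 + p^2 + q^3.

2

The Hessian of f at 0 is [[2, 0], [0, 0]] with rank 1, so corank 1. A Groebner basis of the Jacobian ideal J(f) in C{p,q} is {q^2, p}; counting standard monomials gives mu = 2. Corank 1: A-series; mu = 2 gives A_2.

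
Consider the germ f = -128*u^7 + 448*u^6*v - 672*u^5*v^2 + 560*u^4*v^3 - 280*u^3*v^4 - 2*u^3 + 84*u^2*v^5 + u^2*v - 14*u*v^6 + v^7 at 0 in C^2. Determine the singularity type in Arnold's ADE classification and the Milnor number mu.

The Hessian of f at 0 has rank 0. Corank 2; j^3 = -u^2*(2*u - v) has shape L^2 M (L != M), so D-series; mu = 8 gives D_8.

Type D_{8}, Milnor number mu = 8.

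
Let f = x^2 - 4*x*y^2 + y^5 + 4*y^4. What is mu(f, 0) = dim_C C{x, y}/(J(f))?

The Hessian of f at 0 is [[2, 0], [0, 0]] with rank 1, so corank 1. A Groebner basis of the Jacobian ideal J(f) in C{x,y} is {x^2, -x/2 + y^2}; counting standard monomials gives mu = 4. Corank 1: A-series; mu = 4 gives A_4.

4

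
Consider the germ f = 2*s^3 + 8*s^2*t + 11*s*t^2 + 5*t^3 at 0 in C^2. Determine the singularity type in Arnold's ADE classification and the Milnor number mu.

Type D_4, Milnor number mu = 4.

The Hessian of f at 0 is [[0, 0], [0, 0]] with rank 0, so corank 2. A Groebner basis of the Jacobian ideal J(f) in C{s,t} is {t^3, s^2 + t^2/2, s*t + t^2/2}; counting standard monomials gives mu = 4. Corank 2; j^3 = (s + t)*(2*s^2 + 6*s*t + 5*t^2) splits into three distinct lines over C (the quadratic factor has nonzero discriminant), so D_4.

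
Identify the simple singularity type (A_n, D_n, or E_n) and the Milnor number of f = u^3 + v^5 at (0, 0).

The Hessian of f at 0 is [[0, 0], [0, 0]] with rank 0, so corank 2. A Groebner basis of the Jacobian ideal J(f) in C{u,v} is {v^4, u^2}; counting standard monomials gives mu = 8. Corank 2; j^3 = u^3 is a perfect cube, so E-series; the 5-jet and mu = 8 give E_8.

Type E_{8}, Milnor number mu = 8.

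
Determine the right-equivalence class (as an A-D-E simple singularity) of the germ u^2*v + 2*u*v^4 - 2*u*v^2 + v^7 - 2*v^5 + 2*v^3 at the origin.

The Hessian of f at 0 is [[0, 0], [0, 0]] with rank 0, so corank 2. A Groebner basis of the Jacobian ideal J(f) in C{u,v} is {v^3, u^2 + 2*v^2, u*v - v^2}; counting standard monomials gives mu = 4. Corank 2; j^3 = v*(u^2 - 2*u*v + 2*v^2) splits into three distinct lines over C (the quadratic factor has nonzero discriminant), so D_4.

D_4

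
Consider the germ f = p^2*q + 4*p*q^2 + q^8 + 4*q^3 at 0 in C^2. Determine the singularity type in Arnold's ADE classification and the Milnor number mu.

The Hessian of f at 0 is [[0, 0], [0, 0]] with rank 0, so corank 2. A Groebner basis of the Jacobian ideal J(f) in C{p,q} is {p^2/8 + q^7 - q^2/2, p^3 + 8*q^3, p*q + 2*q^2}; counting standard monomials gives mu = 9. Corank 2; j^3 = q*(p + 2*q)^2 has shape L^2 M (L != M), so D-series; mu = 9 gives D_9.

Type D_9, Milnor number mu = 9.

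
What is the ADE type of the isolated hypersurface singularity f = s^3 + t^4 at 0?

The Hessian of f at 0 has rank 0. Corank 2; j^3 = s^3 is a perfect cube, so E-series; the 4-jet and mu = 6 give E_6.

E6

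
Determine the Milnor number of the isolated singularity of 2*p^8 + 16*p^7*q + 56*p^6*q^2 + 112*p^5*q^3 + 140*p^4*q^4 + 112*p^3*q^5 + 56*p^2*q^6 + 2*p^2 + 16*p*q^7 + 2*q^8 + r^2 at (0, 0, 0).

7

The Hessian of f at 0 has rank 2. Corank 1: A-series; mu = 7 gives A_7.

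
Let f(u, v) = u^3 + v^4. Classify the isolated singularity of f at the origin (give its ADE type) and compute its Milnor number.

Type E6, Milnor number mu = 6.

The Hessian of f at 0 is [[0, 0], [0, 0]] with rank 0, so corank 2. A Groebner basis of the Jacobian ideal J(f) in C{u,v} is {v^3, u^2}; counting standard monomials gives mu = 6. Corank 2; j^3 = u^3 is a perfect cube, so E-series; the 4-jet and mu = 6 give E_6.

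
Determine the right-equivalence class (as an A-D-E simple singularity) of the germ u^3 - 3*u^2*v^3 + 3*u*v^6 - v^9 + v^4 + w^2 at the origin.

E_{6}

The Hessian of f at 0 has rank 1. Corank 2; j^3 = u^3 is a perfect cube, so E-series; the 4-jet and mu = 6 give E_6.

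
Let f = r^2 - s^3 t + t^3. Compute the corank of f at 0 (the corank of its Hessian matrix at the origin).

2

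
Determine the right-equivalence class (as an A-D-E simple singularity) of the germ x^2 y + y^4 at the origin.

D_{5}

The Hessian of f at 0 is [[0, 0], [0, 0]] with rank 0, so corank 2. A Groebner basis of the Jacobian ideal J(f) in C{x,y} is {x^3, x^2/4 + y^3, x*y}; counting standard monomials gives mu = 5. Corank 2; j^3 = x^2*y has shape L^2 M (L != M), so D-series; mu = 5 gives D_5.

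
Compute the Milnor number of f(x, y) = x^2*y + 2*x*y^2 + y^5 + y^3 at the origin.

The Hessian of f at 0 has rank 0. Corank 2; j^3 = y*(x + y)^2 has shape L^2 M (L != M), so D-series; mu = 6 gives D_6.

6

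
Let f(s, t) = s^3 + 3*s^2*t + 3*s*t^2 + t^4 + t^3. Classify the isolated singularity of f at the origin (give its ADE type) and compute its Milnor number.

Type E_6, Milnor number mu = 6.

The Hessian of f at 0 is [[0, 0], [0, 0]] with rank 0, so corank 2. A Groebner basis of the Jacobian ideal J(f) in C{s,t} is {t^3, s^2 + 2*s*t + t^2}; counting standard monomials gives mu = 6. Corank 2; j^3 = (s + t)^3 is a perfect cube, so E-series; the 4-jet and mu = 6 give E_6.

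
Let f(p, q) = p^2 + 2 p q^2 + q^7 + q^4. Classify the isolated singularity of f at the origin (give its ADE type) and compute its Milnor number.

The Hessian of f at 0 has rank 1. Corank 1: A-series; mu = 6 gives A_6.

Type A_6, Milnor number mu = 6.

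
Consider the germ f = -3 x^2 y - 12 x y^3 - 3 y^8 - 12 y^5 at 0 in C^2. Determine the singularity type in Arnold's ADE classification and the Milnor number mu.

Type D_{9}, Milnor number mu = 9.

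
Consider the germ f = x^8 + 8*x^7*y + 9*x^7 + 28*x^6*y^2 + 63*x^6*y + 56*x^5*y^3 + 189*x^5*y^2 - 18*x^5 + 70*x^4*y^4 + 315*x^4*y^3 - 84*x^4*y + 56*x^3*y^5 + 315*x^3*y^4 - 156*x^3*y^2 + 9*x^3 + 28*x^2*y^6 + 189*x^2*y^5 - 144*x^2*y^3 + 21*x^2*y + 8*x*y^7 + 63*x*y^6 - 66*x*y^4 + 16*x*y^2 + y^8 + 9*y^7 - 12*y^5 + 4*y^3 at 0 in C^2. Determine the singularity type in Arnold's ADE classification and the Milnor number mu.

The Hessian of f at 0 has rank 0. Corank 2; j^3 = (x + y)*(3*x + 2*y)^2 has shape L^2 M (L != M), so D-series; mu = 9 gives D_9.

Type D_{9}, Milnor number mu = 9.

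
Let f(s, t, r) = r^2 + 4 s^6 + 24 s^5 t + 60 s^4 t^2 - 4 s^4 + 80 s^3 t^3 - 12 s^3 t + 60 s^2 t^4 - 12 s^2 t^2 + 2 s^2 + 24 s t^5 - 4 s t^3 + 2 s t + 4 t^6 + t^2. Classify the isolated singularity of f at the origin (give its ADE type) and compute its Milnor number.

The Hessian of f at 0 has rank 3. Corank 0: nondegenerate Morse point, so A_1.

Type A_{1}, Milnor number mu = 1.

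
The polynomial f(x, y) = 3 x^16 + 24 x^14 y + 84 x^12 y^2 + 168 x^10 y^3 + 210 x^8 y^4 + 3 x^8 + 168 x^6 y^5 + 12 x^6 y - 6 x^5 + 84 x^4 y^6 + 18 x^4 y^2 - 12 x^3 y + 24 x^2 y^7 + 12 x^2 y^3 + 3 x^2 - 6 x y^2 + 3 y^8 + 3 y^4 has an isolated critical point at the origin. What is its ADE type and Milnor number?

Type A7, Milnor number mu = 7.

The Hessian of f at 0 has rank 1. Corank 1: A-series; mu = 7 gives A_7.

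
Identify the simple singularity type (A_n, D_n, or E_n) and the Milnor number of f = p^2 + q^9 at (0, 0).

Type A8, Milnor number mu = 8.

The Hessian of f at 0 is [[2, 0], [0, 0]] with rank 1, so corank 1. A Groebner basis of the Jacobian ideal J(f) in C{p,q} is {q^8, p}; counting standard monomials gives mu = 8. Corank 1: A-series; mu = 8 gives A_8.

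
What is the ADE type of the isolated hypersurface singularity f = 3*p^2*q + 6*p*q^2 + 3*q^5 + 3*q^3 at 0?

The Hessian of f at 0 is [[0, 0], [0, 0]] with rank 0, so corank 2. A Groebner basis of the Jacobian ideal J(f) in C{p,q} is {p^2/5 + q^4 - q^2/5, p^3 + q^3, p*q + q^2}; counting standard monomials gives mu = 6. Corank 2; j^3 = 3*q*(p + q)^2 has shape L^2 M (L != M), so D-series; mu = 6 gives D_6.

D_{6}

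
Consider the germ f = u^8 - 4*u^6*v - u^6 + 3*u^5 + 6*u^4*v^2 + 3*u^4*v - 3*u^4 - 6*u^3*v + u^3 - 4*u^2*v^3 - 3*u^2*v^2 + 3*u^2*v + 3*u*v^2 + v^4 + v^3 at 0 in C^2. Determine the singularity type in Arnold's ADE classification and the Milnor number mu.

The Hessian of f at 0 is [[0, 0], [0, 0]] with rank 0, so corank 2. A Groebner basis of the Jacobian ideal J(f) in C{u,v} is {u^3 - 3*u^2/2 - 3*u*v - 3*v^2/2, u^2*v + u^2 + 2*u*v + v^2, -u^2/2 + u*v^2 - u*v - v^2/2, v^3}; counting standard monomials gives mu = 6. Corank 2; j^3 = (u + v)^3 is a perfect cube, so E-series; the 4-jet and mu = 6 give E_6.

Type E6, Milnor number mu = 6.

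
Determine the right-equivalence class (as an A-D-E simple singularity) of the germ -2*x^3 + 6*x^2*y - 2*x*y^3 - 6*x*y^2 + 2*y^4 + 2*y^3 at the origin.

The Hessian of f at 0 has rank 0. Corank 2; j^3 = -2*(x - y)^3 is a perfect cube, so E-series; the 4-jet and mu = 7 give E_7.

E7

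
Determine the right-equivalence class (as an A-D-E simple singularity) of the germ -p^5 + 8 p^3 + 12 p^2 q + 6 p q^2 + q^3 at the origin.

E8

The Hessian of f at 0 has rank 0. Corank 2; j^3 = (2*p + q)^3 is a perfect cube, so E-series; the 5-jet and mu = 8 give E_8.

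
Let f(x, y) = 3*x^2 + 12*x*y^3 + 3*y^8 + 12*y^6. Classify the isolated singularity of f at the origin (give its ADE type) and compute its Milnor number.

Type A_7, Milnor number mu = 7.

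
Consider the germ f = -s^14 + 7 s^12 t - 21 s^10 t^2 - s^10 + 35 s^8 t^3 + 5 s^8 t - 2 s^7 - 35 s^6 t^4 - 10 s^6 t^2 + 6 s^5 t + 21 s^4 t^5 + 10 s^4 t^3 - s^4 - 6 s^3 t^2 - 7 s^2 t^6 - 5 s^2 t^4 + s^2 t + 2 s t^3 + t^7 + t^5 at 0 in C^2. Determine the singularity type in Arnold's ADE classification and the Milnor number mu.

The Hessian of f at 0 is [[0, 0], [0, 0]] with rank 0, so corank 2. A Groebner basis of the Jacobian ideal J(f) in C{s,t} is {-s^2 - 7*s*t/2 + t^4 - 7*t^3/2, s^3 + s*t/2 + t^3/2, s^2 + s*t^2 + 7*s*t/2 + 7*t^3/2}; counting standard monomials gives mu = 8. Corank 2; j^3 = s^2*t has shape L^2 M (L != M), so D-series; mu = 8 gives D_8.

Type D_{8}, Milnor number mu = 8.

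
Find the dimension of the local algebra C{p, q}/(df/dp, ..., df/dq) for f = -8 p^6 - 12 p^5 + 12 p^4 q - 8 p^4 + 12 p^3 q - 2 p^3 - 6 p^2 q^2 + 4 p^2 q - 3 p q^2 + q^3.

4

The Hessian of f at 0 has rank 0. Corank 2; j^3 = -(p - q)*(2*p^2 - 2*p*q + q^2) splits into three distinct lines over C (the quadratic factor has nonzero discriminant), so D_4.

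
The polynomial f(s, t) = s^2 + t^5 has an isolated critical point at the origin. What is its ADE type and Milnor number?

Type A_4, Milnor number mu = 4.

The Hessian of f at 0 has rank 1. Corank 1: A-series; mu = 4 gives A_4.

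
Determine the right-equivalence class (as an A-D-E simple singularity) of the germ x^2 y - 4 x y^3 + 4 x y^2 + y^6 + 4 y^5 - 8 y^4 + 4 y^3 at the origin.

The Hessian of f at 0 is [[0, 0], [0, 0]] with rank 0, so corank 2. A Groebner basis of the Jacobian ideal J(f) in C{x,y} is {x^3 - 4*x^2 - 4*x*y^2 - 16*x*y - 16*y^2, x^2*y + 2*x^2/3 + 8*x*y^2/3 + 10*x*y/3 + 4*y^2, -x*y/2 + y^3 - y^2}; counting standard monomials gives mu = 7. Corank 2; j^3 = y*(x + 2*y)^2 has shape L^2 M (L != M), so D-series; mu = 7 gives D_7.

D_7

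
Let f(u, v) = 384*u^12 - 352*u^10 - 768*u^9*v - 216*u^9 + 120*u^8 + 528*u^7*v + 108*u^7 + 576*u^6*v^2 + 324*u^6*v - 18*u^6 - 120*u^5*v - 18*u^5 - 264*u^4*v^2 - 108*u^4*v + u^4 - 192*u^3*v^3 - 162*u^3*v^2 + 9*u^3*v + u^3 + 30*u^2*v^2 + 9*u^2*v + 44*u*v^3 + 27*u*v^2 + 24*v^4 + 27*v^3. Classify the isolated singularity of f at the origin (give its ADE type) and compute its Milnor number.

Type E7, Milnor number mu = 7.

The Hessian of f at 0 is [[0, 0], [0, 0]] with rank 0, so corank 2. A Groebner basis of the Jacobian ideal J(f) in C{u,v} is {3*u^2 + 18*u*v + v^4 - v^3 + 27*v^2, u^3 + 45*u^2 + 270*u*v + 12*v^3 + 405*v^2, u^2*v - 11*u^2 - 66*u*v - 16*v^3/3 - 99*v^2, 2*u^2 + u*v^2 + 12*u*v + 7*v^3/3 + 18*v^2}; counting standard monomials gives mu = 7. Corank 2; j^3 = (u + 3*v)^3 is a perfect cube, so E-series; the 4-jet and mu = 7 give E_7.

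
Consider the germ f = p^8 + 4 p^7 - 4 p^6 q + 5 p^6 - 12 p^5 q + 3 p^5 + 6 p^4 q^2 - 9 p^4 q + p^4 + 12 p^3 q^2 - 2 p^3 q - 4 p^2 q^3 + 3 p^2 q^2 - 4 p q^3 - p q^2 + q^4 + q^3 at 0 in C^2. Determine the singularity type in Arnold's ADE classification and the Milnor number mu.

Type D5, Milnor number mu = 5.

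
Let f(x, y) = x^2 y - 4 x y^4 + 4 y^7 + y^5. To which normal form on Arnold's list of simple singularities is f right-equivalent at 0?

The Hessian of f at 0 has rank 0. Corank 2; j^3 = x^2*y has shape L^2 M (L != M), so D-series; mu = 6 gives D_6.

D_{6}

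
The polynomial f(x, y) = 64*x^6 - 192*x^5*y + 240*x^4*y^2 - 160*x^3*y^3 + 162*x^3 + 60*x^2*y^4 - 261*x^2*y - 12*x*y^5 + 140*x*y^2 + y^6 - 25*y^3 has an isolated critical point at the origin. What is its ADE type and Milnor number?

Type D_{7}, Milnor number mu = 7.

The Hessian of f at 0 is [[0, 0], [0, 0]] with rank 0, so corank 2. A Groebner basis of the Jacobian ideal J(f) in C{x,y} is {-177147*x*y/4 + y^5 + 98415*y^2/4, x*y^2 - 5*y^3/9, x^2 - 19*x*y/18 + 5*y^2/18}; counting standard monomials gives mu = 7. Corank 2; j^3 = (2*x - y)*(9*x - 5*y)^2 has shape L^2 M (L != M), so D-series; mu = 7 gives D_7.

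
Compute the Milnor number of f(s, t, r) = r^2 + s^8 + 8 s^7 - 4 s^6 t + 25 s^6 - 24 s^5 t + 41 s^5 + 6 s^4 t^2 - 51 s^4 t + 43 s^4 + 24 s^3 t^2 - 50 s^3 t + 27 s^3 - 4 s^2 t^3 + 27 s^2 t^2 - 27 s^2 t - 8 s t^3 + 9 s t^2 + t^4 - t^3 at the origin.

The Hessian of f at 0 is [[0, 0, 0], [0, 0, 0], [0, 0, 2]] with rank 1, so corank 2. A Groebner basis of the Jacobian ideal J(f) in C{s,t,r} is {s^3 + 27*s^2/2 - 9*s*t + 3*t^2/2, s^2*t + 36*s^2 - 24*s*t + 4*t^2, 189*s^2/2 + s*t^2 - 63*s*t + 21*t^2/2, 243*s^2 - 162*s*t + t^3 + 27*t^2, r}; counting standard monomials gives mu = 6. Corank 2; j^3 = (3*s - t)^3 is a perfect cube, so E-series; the 4-jet and mu = 6 give E_6.

6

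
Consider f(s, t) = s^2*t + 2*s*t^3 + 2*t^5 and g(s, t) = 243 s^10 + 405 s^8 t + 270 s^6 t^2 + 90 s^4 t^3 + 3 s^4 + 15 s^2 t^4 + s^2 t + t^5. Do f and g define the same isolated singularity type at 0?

Yes.

The Hessian of f at 0 has rank 0. Corank 2; j^3 = s^2*t has shape L^2 M (L != M), so D-series; mu = 6 gives D_6. The Hessian of g at 0 has rank 0. Corank 2; j^3 = s^2*t has shape L^2 M (L != M), so D-series; mu = 6 gives D_6. Both have type D_6, hence right-equivalent.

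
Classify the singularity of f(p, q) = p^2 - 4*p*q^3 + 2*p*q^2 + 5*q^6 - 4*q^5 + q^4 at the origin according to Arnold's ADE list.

A5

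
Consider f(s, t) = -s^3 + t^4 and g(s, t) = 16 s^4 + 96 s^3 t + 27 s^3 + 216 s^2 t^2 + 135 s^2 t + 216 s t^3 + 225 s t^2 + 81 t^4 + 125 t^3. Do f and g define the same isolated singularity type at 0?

Yes.

The Hessian of f at 0 has rank 0. Corank 2; j^3 = -s^3 is a perfect cube, so E-series; the 4-jet and mu = 6 give E_6. The Hessian of g at 0 has rank 0. Corank 2; j^3 = (3*s + 5*t)^3 is a perfect cube, so E-series; the 4-jet and mu = 6 give E_6. Both have type E_6, hence right-equivalent.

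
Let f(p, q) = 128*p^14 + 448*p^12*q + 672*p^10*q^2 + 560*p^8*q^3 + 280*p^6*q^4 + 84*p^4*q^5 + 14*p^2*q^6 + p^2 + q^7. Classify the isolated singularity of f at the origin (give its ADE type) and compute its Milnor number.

Type A_{6}, Milnor number mu = 6.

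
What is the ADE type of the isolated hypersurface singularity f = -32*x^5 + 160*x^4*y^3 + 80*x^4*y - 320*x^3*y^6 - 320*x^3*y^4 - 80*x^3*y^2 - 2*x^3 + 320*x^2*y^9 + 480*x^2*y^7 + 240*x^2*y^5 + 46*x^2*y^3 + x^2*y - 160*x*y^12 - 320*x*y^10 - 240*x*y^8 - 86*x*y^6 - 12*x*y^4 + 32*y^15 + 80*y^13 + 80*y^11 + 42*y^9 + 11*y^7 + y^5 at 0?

D_{6}

The Hessian of f at 0 is [[0, 0], [0, 0]] with rank 0, so corank 2. A Groebner basis of the Jacobian ideal J(f) in C{x,y} is {x*y/9 + y^4, x*y^2, x^2 - 5*x*y/9}; counting standard monomials gives mu = 6. Corank 2; j^3 = -x^2*(2*x - y) has shape L^2 M (L != M), so D-series; mu = 6 gives D_6.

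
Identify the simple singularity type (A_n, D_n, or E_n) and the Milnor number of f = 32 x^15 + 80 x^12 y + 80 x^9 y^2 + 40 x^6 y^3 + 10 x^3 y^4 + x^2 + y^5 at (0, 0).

Type A4, Milnor number mu = 4.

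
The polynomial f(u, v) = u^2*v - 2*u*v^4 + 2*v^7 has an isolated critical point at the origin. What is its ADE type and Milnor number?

The Hessian of f at 0 is [[0, 0], [0, 0]] with rank 0, so corank 2. A Groebner basis of the Jacobian ideal J(f) in C{u,v} is {u^2/6 + u*v^3, -u*v + v^4, u^3, u^2*v}; counting standard monomials gives mu = 8. Corank 2; j^3 = u^2*v has shape L^2 M (L != M), so D-series; mu = 8 gives D_8.

Type D8, Milnor number mu = 8.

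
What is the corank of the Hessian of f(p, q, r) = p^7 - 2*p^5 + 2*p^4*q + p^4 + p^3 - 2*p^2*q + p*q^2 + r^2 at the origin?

2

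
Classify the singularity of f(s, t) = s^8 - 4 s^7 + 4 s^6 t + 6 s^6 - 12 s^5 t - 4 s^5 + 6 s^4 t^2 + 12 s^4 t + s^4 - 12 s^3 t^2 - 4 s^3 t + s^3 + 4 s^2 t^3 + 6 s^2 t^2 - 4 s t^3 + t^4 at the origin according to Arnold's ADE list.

E_{6}

The Hessian of f at 0 has rank 0. Corank 2; j^3 = s^3 is a perfect cube, so E-series; the 4-jet and mu = 6 give E_6.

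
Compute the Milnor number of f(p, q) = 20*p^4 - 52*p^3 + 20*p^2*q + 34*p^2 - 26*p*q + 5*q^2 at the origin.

1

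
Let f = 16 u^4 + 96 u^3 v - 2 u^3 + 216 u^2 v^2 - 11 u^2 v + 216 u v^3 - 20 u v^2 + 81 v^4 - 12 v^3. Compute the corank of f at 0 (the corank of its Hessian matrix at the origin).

The Hessian at 0 is [[0, 0], [0, 0]] of rank 0; hence corank 2.

2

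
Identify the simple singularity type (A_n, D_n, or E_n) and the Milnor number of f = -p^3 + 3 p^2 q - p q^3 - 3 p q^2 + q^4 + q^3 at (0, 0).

Type E_{7}, Milnor number mu = 7.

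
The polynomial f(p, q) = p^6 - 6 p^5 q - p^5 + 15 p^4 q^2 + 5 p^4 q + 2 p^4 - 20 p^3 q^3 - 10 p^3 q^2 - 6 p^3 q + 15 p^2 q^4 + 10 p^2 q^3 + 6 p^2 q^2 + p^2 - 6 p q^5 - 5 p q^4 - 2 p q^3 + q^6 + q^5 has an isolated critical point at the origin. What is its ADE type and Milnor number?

Type A4, Milnor number mu = 4.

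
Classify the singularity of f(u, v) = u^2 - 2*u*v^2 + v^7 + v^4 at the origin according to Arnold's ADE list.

A_{6}

The Hessian of f at 0 has rank 1. Corank 1: A-series; mu = 6 gives A_6.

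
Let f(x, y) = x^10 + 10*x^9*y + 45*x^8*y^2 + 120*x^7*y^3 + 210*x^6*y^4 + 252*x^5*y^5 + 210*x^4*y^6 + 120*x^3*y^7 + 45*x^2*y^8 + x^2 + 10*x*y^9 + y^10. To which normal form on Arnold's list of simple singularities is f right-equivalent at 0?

A9

The Hessian of f at 0 is [[2, 0], [0, 0]] with rank 1, so corank 1. A Groebner basis of the Jacobian ideal J(f) in C{x,y} is {y^9, x}; counting standard monomials gives mu = 9. Corank 1: A-series; mu = 9 gives A_9.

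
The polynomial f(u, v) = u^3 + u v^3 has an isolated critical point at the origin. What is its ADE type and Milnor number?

Type E_7, Milnor number mu = 7.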